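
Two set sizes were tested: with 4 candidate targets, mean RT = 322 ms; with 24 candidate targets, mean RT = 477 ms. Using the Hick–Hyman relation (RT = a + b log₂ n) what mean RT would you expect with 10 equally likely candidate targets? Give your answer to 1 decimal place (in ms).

Solve the two-equation system in a and b:
  b = (477 − 322) / (log₂ 24 − log₂ 4) = 155 / (4.5850 − 2) = 59.962 ms/bit
  a = 322 − 59.962 × 2 = 202.076 ms
Then RT(10) = 202.076 + 59.962 × log₂ 10 = 202.076 + 59.962 × 3.3219 ≈ 401.266 ms.

401.3 ms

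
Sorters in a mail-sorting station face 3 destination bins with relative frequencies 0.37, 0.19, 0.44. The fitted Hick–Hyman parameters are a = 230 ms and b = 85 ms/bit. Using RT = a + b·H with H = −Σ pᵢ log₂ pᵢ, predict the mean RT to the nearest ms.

358 ms

H = 0.37·log₂(1/0.37) + 0.19·log₂(1/0.19) + 0.44·log₂(1/0.44) = 1.5071 bits.
RT = 230 + 85 × 1.5071 = 358.10 ms.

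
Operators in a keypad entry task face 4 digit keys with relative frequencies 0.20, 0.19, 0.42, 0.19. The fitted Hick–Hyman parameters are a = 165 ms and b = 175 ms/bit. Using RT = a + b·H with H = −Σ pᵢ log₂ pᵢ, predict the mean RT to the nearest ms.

498 ms

H = 0.20·log₂(1/0.20) + 0.19·log₂(1/0.19) + 0.42·log₂(1/0.42) + 0.19·log₂(1/0.19) = 1.9005 bits.
RT = 165 + 175 × 1.9005 = 497.58 ms.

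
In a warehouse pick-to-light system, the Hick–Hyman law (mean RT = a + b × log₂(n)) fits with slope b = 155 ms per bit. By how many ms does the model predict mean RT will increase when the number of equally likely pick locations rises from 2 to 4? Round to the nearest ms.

155 ms

The intercept a cancels: ΔRT = b·(log₂ n₂ − log₂ n₁) = b·log₂(n₂/n₁).
log₂(4) − log₂(2) = log₂(4/2) = log₂(2) = 1.
ΔRT = 155 × 1.0000 = 155.000 ms.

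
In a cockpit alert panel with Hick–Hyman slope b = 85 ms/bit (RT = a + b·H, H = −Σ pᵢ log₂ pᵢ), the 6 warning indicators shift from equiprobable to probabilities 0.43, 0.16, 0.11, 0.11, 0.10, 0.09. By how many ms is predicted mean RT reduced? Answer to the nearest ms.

The RT saving is b·ΔH. Equiprobable H₀ = log₂(6) = 2.5850 bits; with the given probabilities H = 2.2920 bits.
b·(H₀ − H) = 85 × (2.5850 − 2.2920) = 24.90 ms.

25 ms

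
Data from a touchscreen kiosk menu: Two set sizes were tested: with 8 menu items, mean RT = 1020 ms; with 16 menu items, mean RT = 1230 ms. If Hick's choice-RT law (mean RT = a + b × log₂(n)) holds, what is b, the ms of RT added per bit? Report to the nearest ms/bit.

210 ms/bit

The slope on a log₂ axis is (1230 − 1020) / (4 − 3) = 210 ms/bit.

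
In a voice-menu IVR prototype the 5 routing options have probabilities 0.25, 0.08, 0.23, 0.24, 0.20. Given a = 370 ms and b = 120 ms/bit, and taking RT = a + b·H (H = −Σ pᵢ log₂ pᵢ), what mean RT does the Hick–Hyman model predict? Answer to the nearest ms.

639 ms

Entropy contributions −pᵢ log₂ pᵢ: 0.5000, 0.2915, 0.4877, 0.4941, 0.4644; sum H = 2.2377 bits.
RT = a + bH = 370 + 120·2.2377 = 638.52 ms.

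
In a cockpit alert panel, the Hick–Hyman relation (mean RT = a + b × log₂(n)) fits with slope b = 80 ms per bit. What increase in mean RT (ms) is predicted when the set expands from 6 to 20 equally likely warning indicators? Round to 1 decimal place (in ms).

139.0 ms

Only the slope matters, since a is common to both: ΔRT = b·log₂(n₂/n₁).
log₂(20) − log₂(6) = 4.3219 − 2.5850 = 1.7370.
ΔRT = 80 × 1.7370 = 138.957 ms.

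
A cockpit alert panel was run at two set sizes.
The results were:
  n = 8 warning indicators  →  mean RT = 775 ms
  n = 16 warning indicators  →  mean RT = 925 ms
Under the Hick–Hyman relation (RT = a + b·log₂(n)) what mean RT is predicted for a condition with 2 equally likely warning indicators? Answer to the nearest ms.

475 ms

With log₂ n on the abscissa the relation is linear; from the two conditions:
  b = (925 − 775) / (log₂ 16 − log₂ 8) = 150 / (4 − 3) = 150 ms/bit
  a = 775 − 150 × 3 = 325 ms
Then RT(2) = 325 + 150 × log₂ 2 = 325 + 150 × 1 ≈ 475.000 ms.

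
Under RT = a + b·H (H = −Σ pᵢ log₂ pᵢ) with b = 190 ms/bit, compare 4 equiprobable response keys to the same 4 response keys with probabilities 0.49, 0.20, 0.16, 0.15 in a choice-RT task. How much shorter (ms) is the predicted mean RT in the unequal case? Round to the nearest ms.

The RT saving is b·ΔH. Equiprobable H₀ = log₂(4) = 2.0000 bits; with the given probabilities H = 1.8022 bits.
b·(H₀ − H) = 190 × (2.0000 − 1.8022) = 37.58 ms.

38 ms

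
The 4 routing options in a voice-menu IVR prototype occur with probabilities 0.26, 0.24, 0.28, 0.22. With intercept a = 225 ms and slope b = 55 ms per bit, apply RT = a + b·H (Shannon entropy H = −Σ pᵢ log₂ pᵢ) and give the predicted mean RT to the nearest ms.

335 ms

Entropy contributions −pᵢ log₂ pᵢ: 0.5053, 0.4941, 0.5142, 0.4806; sum H = 1.9942 bits.
RT = a + bH = 225 + 55·1.9942 = 334.68 ms.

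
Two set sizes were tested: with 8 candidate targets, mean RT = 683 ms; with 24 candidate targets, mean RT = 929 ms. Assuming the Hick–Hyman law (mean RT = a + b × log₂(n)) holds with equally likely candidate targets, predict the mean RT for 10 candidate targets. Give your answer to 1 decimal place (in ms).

733.0 ms

Solve the two-equation system in a and b:
  b = (929 − 683) / (log₂ 24 − log₂ 8) = 246 / (4.5850 − 3) = 155.209 ms/bit
  a = 683 − 155.209 × 3 = 217.374 ms
Then RT(10) = 217.374 + 155.209 × log₂ 10 = 217.374 + 155.209 × 3.3219 ≈ 732.966 ms.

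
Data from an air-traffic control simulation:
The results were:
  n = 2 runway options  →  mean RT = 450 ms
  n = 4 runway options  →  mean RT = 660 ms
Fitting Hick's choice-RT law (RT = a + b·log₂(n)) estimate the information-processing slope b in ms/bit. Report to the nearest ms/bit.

Slope: b = (660 − 450) / (log₂ 4 − log₂ 2) = 210/1.0000 = 210 ms/bit.

210 ms/bit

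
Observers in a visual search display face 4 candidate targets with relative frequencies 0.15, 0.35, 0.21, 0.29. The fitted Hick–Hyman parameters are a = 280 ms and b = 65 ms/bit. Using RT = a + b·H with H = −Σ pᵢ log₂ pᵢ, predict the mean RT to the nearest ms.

H = 0.15·log₂(1/0.15) + 0.35·log₂(1/0.35) + 0.21·log₂(1/0.21) + 0.29·log₂(1/0.29) = 1.9314 bits.
RT = 280 + 65 × 1.9314 = 405.54 ms.

406 ms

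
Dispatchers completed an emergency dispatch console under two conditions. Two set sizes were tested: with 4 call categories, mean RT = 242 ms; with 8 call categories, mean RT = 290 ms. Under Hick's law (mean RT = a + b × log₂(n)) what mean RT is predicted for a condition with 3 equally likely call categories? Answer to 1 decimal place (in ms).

222.1 ms

RT is linear in log₂ n, so two points fix the line:
  b = (290 − 242) / (log₂ 8 − log₂ 4) = 48 / (3 − 2) = 48.000 ms/bit
  a = 242 − 48.000 × 2 = 146.000 ms
Then RT(3) = 146.000 + 48.000 × log₂ 3 = 146.000 + 48.000 × 1.5850 ≈ 222.078 ms.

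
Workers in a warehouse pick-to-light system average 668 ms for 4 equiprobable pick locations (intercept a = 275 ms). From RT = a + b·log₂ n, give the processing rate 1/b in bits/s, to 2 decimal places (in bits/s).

b = (668 − 275)/log₂ 4 = 393/2 = 196.500 ms per bit = 0.19650 s/bit; the reciprocal is 5.089 bits/s.

5.09 bits/s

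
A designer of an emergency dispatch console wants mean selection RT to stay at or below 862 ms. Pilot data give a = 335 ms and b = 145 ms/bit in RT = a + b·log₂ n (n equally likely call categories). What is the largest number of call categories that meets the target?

Information budget: (862 − 335)/145 = 3.6345 bits, so n ≤ 2^3.6345 = 12.419 → at most 12.

12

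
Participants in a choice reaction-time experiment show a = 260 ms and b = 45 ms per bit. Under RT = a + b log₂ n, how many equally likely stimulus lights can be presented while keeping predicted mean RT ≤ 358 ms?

Set 260 + 45·log₂ n ≤ 358 → log₂ n ≤ (358 − 260)/45 = 2.1778.
So n ≤ 2^2.1778 = 4.525; the largest integer n is 4.

4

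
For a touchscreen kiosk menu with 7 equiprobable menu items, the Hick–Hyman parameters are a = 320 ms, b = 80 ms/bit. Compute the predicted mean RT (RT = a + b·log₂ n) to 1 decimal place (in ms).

544.6 ms

log₂(7) = 2.8074 bits, so RT = 320 + 80 × 2.8074 ≈ 544.588 ms.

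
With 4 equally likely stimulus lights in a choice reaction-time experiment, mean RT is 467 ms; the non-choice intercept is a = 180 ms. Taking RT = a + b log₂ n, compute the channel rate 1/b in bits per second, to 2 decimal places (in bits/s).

6.97 bits/s

b = (467 − 180)/log₂ 4 = 287/2 = 143.500 ms per bit = 0.14350 s/bit; the reciprocal is 6.969 bits/s.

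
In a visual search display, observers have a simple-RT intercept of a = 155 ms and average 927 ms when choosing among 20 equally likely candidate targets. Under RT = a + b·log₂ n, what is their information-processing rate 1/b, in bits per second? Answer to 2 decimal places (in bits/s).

5.60 bits/s

b = (927 − 155)/log₂ 20 = 772/4.3219 = 178.624 ms per bit = 0.17862 s/bit; the reciprocal is 5.598 bits/s.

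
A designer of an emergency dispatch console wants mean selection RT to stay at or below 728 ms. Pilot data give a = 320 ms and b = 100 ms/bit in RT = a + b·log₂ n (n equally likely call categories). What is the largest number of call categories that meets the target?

Set 320 + 100·log₂ n ≤ 728 → log₂ n ≤ (728 − 320)/100 = 4.0800.
So n ≤ 2^4.0800 = 16.912; the largest integer n is 16.

16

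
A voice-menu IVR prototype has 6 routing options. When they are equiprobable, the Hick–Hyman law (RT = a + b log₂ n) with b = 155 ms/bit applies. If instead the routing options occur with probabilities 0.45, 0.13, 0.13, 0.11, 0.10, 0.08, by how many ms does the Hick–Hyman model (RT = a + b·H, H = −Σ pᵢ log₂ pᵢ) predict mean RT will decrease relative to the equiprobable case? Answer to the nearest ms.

51 ms

Equiprobable entropy H₀ = log₂ 6 = 2.5850 bits.
Skewed entropy H = −Σ pᵢ log₂ pᵢ = 2.2577 bits.
ΔRT = b·(H₀ − H) = 155 × 0.3273 = 50.73 ms.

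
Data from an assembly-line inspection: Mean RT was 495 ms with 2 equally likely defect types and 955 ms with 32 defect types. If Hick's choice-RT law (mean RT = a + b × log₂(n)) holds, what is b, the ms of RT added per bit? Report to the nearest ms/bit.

115 ms/bit

Slope: b = (955 − 495) / (log₂ 32 − log₂ 2) = 460/4.0000 = 115 ms/bit.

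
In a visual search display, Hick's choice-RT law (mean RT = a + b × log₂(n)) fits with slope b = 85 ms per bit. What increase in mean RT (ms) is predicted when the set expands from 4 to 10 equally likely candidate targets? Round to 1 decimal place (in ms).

The intercept a cancels: ΔRT = b·(log₂ n₂ − log₂ n₁) = b·log₂(n₂/n₁).
log₂(10) − log₂(4) = 3.3219 − 2 = 1.3219.
ΔRT = 85 × 1.3219 = 112.364 ms.

112.4 ms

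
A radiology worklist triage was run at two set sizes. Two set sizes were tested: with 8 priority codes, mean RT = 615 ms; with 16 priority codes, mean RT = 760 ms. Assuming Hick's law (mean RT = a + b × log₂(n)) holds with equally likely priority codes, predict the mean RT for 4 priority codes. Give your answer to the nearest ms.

470 ms

RT is linear in log₂ n, so two points fix the line:
  b = (760 − 615) / (log₂ 16 − log₂ 8) = 145 / (4 − 3) = 145 ms/bit
  a = 615 − 145 × 3 = 180 ms
Then RT(4) = 180 + 145 × log₂ 4 = 180 + 145 × 2 ≈ 470.000 ms.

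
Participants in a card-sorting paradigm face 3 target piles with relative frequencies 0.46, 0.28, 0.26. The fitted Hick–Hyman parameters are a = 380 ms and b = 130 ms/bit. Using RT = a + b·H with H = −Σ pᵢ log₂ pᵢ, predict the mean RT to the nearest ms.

580 ms

H = 0.46·log₂(1/0.46) + 0.28·log₂(1/0.28) + 0.26·log₂(1/0.26) = 1.5348 bits.
RT = 380 + 130 × 1.5348 = 579.53 ms.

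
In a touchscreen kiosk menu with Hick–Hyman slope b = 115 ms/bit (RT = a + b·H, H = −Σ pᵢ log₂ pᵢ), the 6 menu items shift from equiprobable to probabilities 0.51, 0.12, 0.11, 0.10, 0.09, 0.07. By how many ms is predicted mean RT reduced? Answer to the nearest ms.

Equiprobable entropy H₀ = log₂ 6 = 2.5850 bits.
Skewed entropy H = −Σ pᵢ log₂ pᵢ = 2.1262 bits.
ΔRT = b·(H₀ − H) = 115 × 0.4588 = 52.76 ms.

53 ms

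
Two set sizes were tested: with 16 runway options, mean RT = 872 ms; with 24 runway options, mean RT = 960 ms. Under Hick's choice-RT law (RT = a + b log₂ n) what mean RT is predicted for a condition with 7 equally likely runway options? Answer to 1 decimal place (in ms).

With log₂ n on the abscissa the relation is linear; from the two conditions:
  b = (960 − 872) / (log₂ 24 − log₂ 16) = 88 / (4.5850 − 4) = 150.437 ms/bit
  a = 872 − 150.437 × 4 = 270.252 ms
Then RT(7) = 270.252 + 150.437 × log₂ 7 = 270.252 + 150.437 × 2.8074 ≈ 692.582 ms.

692.6 ms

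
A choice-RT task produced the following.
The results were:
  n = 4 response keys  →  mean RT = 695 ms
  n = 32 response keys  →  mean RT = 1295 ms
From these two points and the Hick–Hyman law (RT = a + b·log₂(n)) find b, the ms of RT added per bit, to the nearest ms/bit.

Slope: b = (1295 − 695) / (log₂ 32 − log₂ 4) = 600/3.0000 = 200 ms/bit.

200 ms/bit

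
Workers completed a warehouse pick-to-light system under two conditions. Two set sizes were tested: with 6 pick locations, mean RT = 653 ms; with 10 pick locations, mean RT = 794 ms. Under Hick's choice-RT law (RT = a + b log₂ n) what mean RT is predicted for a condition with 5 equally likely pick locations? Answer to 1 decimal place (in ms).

Solve the two-equation system in a and b:
  b = (794 − 653) / (log₂ 10 − log₂ 6) = 141 / (3.3219 − 2.5850) = 191.325 ms/bit
  a = 653 − 191.325 × 2.5850 = 158.432 ms
Then RT(5) = 158.432 + 191.325 × log₂ 5 = 158.432 + 191.325 × 2.3219 ≈ 602.675 ms.

602.7 ms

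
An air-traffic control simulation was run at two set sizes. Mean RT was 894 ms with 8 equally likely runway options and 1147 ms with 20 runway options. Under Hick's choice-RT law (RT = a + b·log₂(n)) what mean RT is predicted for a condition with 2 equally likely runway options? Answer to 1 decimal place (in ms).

511.2 ms

With log₂ n on the abscissa the relation is linear; from the two conditions:
  b = (1147 − 894) / (log₂ 20 − log₂ 8) = 253 / (4.3219 − 3) = 191.387 ms/bit
  a = 894 − 191.387 × 3 = 319.839 ms
Then RT(2) = 319.839 + 191.387 × log₂ 2 = 319.839 + 191.387 × 1 ≈ 511.226 ms.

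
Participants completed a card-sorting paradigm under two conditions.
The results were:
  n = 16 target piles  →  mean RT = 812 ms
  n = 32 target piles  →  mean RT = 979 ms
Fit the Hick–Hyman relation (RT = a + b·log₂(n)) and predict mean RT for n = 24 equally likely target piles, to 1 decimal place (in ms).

Fit slope and intercept:
  b = (979 − 812) / (log₂ 32 − log₂ 16) = 167 / (5 − 4) = 167.000 ms/bit
  a = 812 − 167.000 × 4 = 144.000 ms
Then RT(24) = 144.000 + 167.000 × log₂ 24 = 144.000 + 167.000 × 4.5850 ≈ 909.689 ms.

909.7 ms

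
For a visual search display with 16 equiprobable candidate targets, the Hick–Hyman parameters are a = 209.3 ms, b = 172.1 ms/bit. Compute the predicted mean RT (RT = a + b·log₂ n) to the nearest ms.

log₂(16) = 4 bits, so RT = 209.3 + 172.1 × 4 ≈ 897.700 ms.

898 ms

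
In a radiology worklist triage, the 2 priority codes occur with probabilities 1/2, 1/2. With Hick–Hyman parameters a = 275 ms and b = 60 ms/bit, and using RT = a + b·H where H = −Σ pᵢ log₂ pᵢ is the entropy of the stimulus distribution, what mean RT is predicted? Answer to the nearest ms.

335 ms

Each term −pᵢ log₂ pᵢ: 0.5·1 + 0.5·1; summed, H = 1.000 bits.
Mean RT = a + bH = 275 + 60·1.000 = 335.00 ms.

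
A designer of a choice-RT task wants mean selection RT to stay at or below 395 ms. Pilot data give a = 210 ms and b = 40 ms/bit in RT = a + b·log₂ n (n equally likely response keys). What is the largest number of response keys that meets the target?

24

Information budget: (395 − 210)/40 = 4.6250 bits, so n ≤ 2^4.6250 = 24.675 → at most 24.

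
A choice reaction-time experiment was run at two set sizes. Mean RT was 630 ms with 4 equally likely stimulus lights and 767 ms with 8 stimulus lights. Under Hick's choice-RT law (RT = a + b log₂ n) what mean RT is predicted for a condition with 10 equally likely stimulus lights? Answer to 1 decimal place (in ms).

811.1 ms

RT is linear in log₂ n, so two points fix the line:
  b = (767 − 630) / (log₂ 8 − log₂ 4) = 137 / (3 − 2) = 137.000 ms/bit
  a = 630 − 137.000 × 2 = 356.000 ms
Then RT(10) = 356.000 + 137.000 × log₂ 10 = 356.000 + 137.000 × 3.3219 ≈ 811.104 ms.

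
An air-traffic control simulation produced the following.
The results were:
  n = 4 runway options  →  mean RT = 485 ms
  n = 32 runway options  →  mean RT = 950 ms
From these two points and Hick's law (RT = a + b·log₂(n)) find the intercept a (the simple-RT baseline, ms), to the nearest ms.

175 ms

Slope: b = (950 − 485) / (log₂ 32 − log₂ 4) = 465/3.0000 = 155 ms/bit.
a = RT₁ − b·log₂ n₁ = 485 − 155 × 2 = 175.000 ms.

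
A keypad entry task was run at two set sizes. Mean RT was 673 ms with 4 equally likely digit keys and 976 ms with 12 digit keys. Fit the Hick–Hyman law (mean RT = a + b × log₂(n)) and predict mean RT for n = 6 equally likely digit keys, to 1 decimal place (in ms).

Solve the two-equation system in a and b:
  b = (976 − 673) / (log₂ 12 − log₂ 4) = 303 / (3.5850 − 2) = 191.172 ms/bit
  a = 673 − 191.172 × 2 = 290.657 ms
Then RT(6) = 290.657 + 191.172 × log₂ 6 = 290.657 + 191.172 × 2.5850 ≈ 784.828 ms.

784.8 ms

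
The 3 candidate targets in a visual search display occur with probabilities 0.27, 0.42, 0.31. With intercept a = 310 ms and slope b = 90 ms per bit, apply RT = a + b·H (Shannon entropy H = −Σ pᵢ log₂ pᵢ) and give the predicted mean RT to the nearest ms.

H = 0.27·log₂(1/0.27) + 0.42·log₂(1/0.42) + 0.31·log₂(1/0.31) = 1.5595 bits.
RT = 310 + 90 × 1.5595 = 450.35 ms.

450 ms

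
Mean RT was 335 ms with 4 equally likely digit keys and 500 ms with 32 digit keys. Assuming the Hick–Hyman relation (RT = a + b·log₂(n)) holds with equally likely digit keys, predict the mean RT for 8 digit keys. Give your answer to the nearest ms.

390 ms

RT is linear in log₂ n, so two points fix the line:
  b = (500 − 335) / (log₂ 32 − log₂ 4) = 165 / (5 − 2) = 55 ms/bit
  a = 335 − 55 × 2 = 225 ms
Then RT(8) = 225 + 55 × log₂ 8 = 225 + 55 × 3 ≈ 390.000 ms.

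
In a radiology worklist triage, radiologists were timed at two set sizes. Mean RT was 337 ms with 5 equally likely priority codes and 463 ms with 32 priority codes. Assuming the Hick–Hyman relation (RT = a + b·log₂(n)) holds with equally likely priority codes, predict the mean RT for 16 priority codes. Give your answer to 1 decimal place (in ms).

RT is linear in log₂ n, so two points fix the line:
  b = (463 − 337) / (log₂ 32 − log₂ 5) = 126 / (5 − 2.3219) = 47.049 ms/bit
  a = 337 − 47.049 × 2.3219 = 227.756 ms
Then RT(16) = 227.756 + 47.049 × log₂ 16 = 227.756 + 47.049 × 4 ≈ 415.951 ms.

416.0 ms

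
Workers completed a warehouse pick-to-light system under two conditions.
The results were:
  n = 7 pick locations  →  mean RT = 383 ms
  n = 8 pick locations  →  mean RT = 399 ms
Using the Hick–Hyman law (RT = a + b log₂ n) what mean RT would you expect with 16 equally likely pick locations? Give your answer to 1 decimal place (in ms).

RT is linear in log₂ n, so two points fix the line:
  b = (399 − 383) / (log₂ 8 − log₂ 7) = 16 / (3 − 2.8074) = 83.054 ms/bit
  a = 383 − 83.054 × 2.8074 = 149.837 ms
Then RT(16) = 149.837 + 83.054 × log₂ 16 = 149.837 + 83.054 × 4 ≈ 482.054 ms.

482.1 ms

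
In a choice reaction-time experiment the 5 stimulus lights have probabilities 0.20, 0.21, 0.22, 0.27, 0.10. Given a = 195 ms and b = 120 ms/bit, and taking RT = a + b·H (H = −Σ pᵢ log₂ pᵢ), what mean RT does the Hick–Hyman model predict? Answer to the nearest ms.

466 ms

Entropy contributions −pᵢ log₂ pᵢ: 0.4644, 0.4728, 0.4806, 0.5100, 0.3322; sum H = 2.2600 bits.
RT = a + bH = 195 + 120·2.2600 = 466.20 ms.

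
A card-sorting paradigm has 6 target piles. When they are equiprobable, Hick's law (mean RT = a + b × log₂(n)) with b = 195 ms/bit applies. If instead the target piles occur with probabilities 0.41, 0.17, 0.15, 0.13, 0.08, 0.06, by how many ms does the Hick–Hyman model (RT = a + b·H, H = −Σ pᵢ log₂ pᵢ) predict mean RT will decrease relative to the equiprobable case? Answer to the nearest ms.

Equiprobable entropy H₀ = log₂ 6 = 2.5850 bits.
Skewed entropy H = −Σ pᵢ log₂ pᵢ = 2.2902 bits.
ΔRT = b·(H₀ − H) = 195 × 0.2948 = 57.48 ms.

57 ms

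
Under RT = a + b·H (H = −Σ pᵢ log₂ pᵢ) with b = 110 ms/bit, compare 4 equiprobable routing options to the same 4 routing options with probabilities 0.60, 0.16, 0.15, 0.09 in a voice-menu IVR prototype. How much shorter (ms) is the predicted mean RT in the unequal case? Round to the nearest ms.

The RT saving is b·ΔH. Equiprobable H₀ = log₂(4) = 2.0000 bits; with the given probabilities H = 1.5884 bits.
b·(H₀ − H) = 110 × (2.0000 − 1.5884) = 45.28 ms.

45 ms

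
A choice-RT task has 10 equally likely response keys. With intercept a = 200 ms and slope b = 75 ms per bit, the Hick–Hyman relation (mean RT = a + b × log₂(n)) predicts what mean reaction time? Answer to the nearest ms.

log₂(10) = 3.3219 bits, so RT = 200 + 75 × 3.3219 ≈ 449.145 ms.

449 ms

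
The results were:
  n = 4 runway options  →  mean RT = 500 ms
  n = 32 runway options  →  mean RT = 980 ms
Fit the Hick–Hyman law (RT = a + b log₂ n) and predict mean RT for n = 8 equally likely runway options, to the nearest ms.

RT is linear in log₂ n, so two points fix the line:
  b = (980 − 500) / (log₂ 32 − log₂ 4) = 480 / (5 − 2) = 160 ms/bit
  a = 500 − 160 × 2 = 180 ms
Then RT(8) = 180 + 160 × log₂ 8 = 180 + 160 × 3 ≈ 660.000 ms.

660 ms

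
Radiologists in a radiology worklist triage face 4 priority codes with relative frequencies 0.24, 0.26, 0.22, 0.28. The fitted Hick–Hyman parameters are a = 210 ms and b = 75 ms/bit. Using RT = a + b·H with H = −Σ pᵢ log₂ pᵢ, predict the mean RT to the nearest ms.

360 ms

Entropy contributions −pᵢ log₂ pᵢ: 0.4941, 0.5053, 0.4806, 0.5142; sum H = 1.9942 bits.
RT = a + bH = 210 + 75·1.9942 = 359.57 ms.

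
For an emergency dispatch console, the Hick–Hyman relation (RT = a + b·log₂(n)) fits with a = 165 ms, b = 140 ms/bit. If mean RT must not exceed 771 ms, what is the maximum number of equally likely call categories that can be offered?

20

Set 165 + 140·log₂ n ≤ 771 → log₂ n ≤ (771 − 165)/140 = 4.3286.
So n ≤ 2^4.3286 = 20.092; the largest integer n is 20.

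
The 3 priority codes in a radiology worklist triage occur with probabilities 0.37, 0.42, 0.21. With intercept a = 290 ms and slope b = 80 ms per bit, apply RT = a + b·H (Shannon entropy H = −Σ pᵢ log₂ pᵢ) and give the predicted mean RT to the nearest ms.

412 ms

Entropy contributions −pᵢ log₂ pᵢ: 0.5307, 0.5256, 0.4728; sum H = 1.5292 bits.
RT = a + bH = 290 + 80·1.5292 = 412.34 ms.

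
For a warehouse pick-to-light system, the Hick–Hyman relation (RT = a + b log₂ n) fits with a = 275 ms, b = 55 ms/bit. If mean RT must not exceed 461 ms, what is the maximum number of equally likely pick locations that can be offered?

Information budget: (461 − 275)/55 = 3.3818 bits, so n ≤ 2^3.3818 = 10.424 → at most 10.

10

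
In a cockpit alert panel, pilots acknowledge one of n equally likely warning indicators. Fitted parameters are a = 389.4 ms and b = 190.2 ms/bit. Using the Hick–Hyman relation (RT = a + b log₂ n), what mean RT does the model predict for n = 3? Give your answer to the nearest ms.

691 ms

log₂(3) = 1.5850 bits, so RT = 389.4 + 190.2 × 1.5850 ≈ 690.860 ms.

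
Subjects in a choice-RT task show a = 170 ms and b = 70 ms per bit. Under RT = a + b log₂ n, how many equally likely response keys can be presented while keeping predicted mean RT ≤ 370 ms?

7

Set 170 + 70·log₂ n ≤ 370 → log₂ n ≤ (370 − 170)/70 = 2.8571.
So n ≤ 2^2.8571 = 7.246; the largest integer n is 7.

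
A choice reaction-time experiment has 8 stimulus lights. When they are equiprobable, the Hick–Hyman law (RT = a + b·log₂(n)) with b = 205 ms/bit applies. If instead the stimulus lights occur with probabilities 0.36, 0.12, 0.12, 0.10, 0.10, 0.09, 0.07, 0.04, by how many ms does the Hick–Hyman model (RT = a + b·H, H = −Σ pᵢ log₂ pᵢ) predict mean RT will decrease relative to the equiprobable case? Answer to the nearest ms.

62 ms

The RT saving is b·ΔH. Equiprobable H₀ = log₂(8) = 3.0000 bits; with the given probabilities H = 2.6961 bits.
b·(H₀ − H) = 205 × (3.0000 − 2.6961) = 62.30 ms.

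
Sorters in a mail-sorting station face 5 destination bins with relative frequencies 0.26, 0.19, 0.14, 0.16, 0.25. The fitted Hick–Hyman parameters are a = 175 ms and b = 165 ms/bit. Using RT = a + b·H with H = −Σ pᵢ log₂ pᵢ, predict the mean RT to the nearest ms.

551 ms

Entropy contributions −pᵢ log₂ pᵢ: 0.5053, 0.4552, 0.3971, 0.4230, 0.5000; sum H = 2.2806 bits.
RT = a + bH = 175 + 165·2.2806 = 551.31 ms.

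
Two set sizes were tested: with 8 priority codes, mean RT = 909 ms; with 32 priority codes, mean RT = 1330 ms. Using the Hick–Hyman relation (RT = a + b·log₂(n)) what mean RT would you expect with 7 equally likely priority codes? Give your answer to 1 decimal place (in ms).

Fit slope and intercept:
  b = (1330 − 909) / (log₂ 32 − log₂ 8) = 421 / (5 − 3) = 210.500 ms/bit
  a = 909 − 210.500 × 3 = 277.500 ms
Then RT(7) = 277.500 + 210.500 × log₂ 7 = 277.500 + 210.500 × 2.8074 ≈ 868.448 ms.

868.4 ms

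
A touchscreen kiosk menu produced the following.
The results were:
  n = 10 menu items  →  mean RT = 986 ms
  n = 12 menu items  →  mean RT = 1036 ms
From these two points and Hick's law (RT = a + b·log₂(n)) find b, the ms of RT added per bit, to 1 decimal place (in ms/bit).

Slope: b = (1036 − 986) / (log₂ 12 − log₂ 10) = 50/0.2630 = 190.089 ms/bit.

190.1 ms/bit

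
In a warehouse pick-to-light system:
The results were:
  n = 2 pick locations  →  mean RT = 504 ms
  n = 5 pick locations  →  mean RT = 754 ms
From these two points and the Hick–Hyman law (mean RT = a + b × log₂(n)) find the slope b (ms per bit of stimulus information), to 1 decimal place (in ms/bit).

189.1 ms/bit

The slope on a log₂ axis is (754 − 504) / (2.3219 − 1) = 189.118 ms/bit.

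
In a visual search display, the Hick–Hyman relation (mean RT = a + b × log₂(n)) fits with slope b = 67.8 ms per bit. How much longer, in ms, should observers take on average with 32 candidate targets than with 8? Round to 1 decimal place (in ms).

135.6 ms

Only the slope matters, since a is common to both: ΔRT = b·log₂(n₂/n₁).
log₂(32) − log₂(8) = log₂(32/8) = log₂(4) = 2.
ΔRT = 67.8 × 2.0000 = 135.600 ms.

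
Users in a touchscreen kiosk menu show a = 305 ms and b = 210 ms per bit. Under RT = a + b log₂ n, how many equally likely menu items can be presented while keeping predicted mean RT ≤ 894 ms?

6

210·log₂ n ≤ 894 − 305 = 589, giving log₂ n ≤ 2.8048 and n ≤ 6.987. The largest whole number is 6.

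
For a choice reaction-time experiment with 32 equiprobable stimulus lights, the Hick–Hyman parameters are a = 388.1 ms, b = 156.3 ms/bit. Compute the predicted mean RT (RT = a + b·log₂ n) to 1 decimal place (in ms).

log₂(32) = 5 bits, so RT = 388.1 + 156.3 × 5 ≈ 1169.600 ms.

1169.6 ms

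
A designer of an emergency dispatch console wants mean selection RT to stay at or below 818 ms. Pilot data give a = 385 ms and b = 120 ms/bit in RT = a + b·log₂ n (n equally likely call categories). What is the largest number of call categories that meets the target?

12

Set 385 + 120·log₂ n ≤ 818 → log₂ n ≤ (818 − 385)/120 = 3.6083.
So n ≤ 2^3.6083 = 12.196; the largest integer n is 12.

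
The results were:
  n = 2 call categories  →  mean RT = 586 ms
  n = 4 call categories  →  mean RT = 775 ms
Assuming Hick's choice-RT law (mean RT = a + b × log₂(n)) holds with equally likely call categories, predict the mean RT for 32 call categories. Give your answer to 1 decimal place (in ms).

1342.0 ms

Solve the two-equation system in a and b:
  b = (775 − 586) / (log₂ 4 − log₂ 2) = 189 / (2 − 1) = 189.000 ms/bit
  a = 586 − 189.000 × 1 = 397.000 ms
Then RT(32) = 397.000 + 189.000 × log₂ 32 = 397.000 + 189.000 × 5 ≈ 1342.000 ms.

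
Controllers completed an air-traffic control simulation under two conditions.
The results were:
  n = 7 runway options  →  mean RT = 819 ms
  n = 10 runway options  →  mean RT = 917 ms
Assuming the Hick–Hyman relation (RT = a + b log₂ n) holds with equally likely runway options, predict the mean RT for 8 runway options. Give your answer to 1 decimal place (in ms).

RT is linear in log₂ n, so two points fix the line:
  b = (917 − 819) / (log₂ 10 − log₂ 7) = 98 / (3.3219 − 2.8074) = 190.449 ms/bit
  a = 819 − 190.449 × 2.8074 = 284.342 ms
Then RT(8) = 284.342 + 190.449 × log₂ 8 = 284.342 + 190.449 × 3 ≈ 855.689 ms.

855.7 ms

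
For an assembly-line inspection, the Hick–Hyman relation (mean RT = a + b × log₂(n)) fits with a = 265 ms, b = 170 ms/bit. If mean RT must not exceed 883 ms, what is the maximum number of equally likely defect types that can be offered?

170·log₂ n ≤ 883 − 265 = 618, giving log₂ n ≤ 3.6353 and n ≤ 12.426. The largest whole number is 12.

12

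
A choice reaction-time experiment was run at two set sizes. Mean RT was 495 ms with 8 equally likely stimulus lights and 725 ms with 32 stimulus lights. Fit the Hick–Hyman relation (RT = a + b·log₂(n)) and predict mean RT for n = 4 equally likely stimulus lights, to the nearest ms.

With log₂ n on the abscissa the relation is linear; from the two conditions:
  b = (725 − 495) / (log₂ 32 − log₂ 8) = 230 / (5 − 3) = 115 ms/bit
  a = 495 − 115 × 3 = 150 ms
Then RT(4) = 150 + 115 × log₂ 4 = 150 + 115 × 2 ≈ 380.000 ms.

380 ms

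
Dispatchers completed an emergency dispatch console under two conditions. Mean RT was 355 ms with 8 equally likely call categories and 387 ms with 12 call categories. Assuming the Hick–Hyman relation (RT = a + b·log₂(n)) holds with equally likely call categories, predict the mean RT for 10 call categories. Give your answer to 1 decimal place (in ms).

372.6 ms

Fit slope and intercept:
  b = (387 − 355) / (log₂ 12 − log₂ 8) = 32 / (3.5850 − 3) = 54.704 ms/bit
  a = 355 − 54.704 × 3 = 190.887 ms
Then RT(10) = 190.887 + 54.704 × log₂ 10 = 190.887 + 54.704 × 3.3219 ≈ 372.611 ms.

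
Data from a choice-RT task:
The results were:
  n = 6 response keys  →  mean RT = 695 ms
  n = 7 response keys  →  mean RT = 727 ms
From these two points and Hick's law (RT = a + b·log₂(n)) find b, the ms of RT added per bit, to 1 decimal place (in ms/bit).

Slope: b = (727 − 695) / (log₂ 7 − log₂ 6) = 32/0.2224 = 143.890 ms/bit.

143.9 ms/bit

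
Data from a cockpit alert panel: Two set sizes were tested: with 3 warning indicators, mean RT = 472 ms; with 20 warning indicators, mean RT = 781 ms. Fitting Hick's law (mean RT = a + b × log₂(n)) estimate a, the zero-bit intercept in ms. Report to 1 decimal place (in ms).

293.1 ms

Slope: b = (781 − 472) / (log₂ 20 − log₂ 3) = 309/2.7370 = 112.899 ms/bit.
a = RT₁ − b·log₂ n₁ = 472 − 112.899 × 1.5850 = 293.060 ms.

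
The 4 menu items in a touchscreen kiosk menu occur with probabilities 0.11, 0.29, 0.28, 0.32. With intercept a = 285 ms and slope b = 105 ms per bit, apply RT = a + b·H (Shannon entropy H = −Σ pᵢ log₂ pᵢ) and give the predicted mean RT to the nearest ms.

Entropy contributions −pᵢ log₂ pᵢ: 0.3503, 0.5179, 0.5142, 0.5260; sum H = 1.9084 bits.
RT = a + bH = 285 + 105·1.9084 = 485.39 ms.

485 ms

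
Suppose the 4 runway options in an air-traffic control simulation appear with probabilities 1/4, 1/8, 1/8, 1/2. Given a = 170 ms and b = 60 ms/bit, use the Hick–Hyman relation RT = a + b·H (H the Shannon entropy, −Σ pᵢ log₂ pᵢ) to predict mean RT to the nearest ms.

275 ms

Each term −pᵢ log₂ pᵢ: 0.25·2 + 0.125·3 + 0.125·3 + 0.5·1; summed, H = 1.750 bits.
Mean RT = a + bH = 170 + 60·1.750 = 275.00 ms.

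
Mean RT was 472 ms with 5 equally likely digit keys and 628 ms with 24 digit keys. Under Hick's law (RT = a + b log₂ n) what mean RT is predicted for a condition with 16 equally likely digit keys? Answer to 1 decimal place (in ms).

587.7 ms

With log₂ n on the abscissa the relation is linear; from the two conditions:
  b = (628 − 472) / (log₂ 24 − log₂ 5) = 156 / (4.5850 − 2.3219) = 68.934 ms/bit
  a = 472 − 68.934 × 2.3219 = 311.940 ms
Then RT(16) = 311.940 + 68.934 × log₂ 16 = 311.940 + 68.934 × 4 ≈ 587.676 ms.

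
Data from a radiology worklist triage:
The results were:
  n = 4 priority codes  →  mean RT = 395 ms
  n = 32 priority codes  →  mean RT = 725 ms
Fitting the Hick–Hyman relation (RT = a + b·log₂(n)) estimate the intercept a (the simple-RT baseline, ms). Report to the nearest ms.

Slope: b = (725 − 395) / (log₂ 32 − log₂ 4) = 330/3.0000 = 110 ms/bit.
a = RT₁ − b·log₂ n₁ = 395 − 110 × 2 = 175.000 ms.

175 ms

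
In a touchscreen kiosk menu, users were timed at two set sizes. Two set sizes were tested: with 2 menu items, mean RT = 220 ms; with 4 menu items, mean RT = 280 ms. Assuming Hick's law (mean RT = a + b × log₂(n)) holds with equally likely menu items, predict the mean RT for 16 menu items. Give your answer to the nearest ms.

400 ms

Solve the two-equation system in a and b:
  b = (280 − 220) / (log₂ 4 − log₂ 2) = 60 / (2 − 1) = 60 ms/bit
  a = 220 − 60 × 1 = 160 ms
Then RT(16) = 160 + 60 × log₂ 16 = 160 + 60 × 4 ≈ 400.000 ms.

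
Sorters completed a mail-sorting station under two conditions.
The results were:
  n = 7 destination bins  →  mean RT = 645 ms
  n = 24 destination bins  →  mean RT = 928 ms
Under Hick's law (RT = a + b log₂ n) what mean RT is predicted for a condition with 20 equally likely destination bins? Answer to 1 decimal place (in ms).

With log₂ n on the abscissa the relation is linear; from the two conditions:
  b = (928 − 645) / (log₂ 24 − log₂ 7) = 283 / (4.5850 − 2.8074) = 159.203 ms/bit
  a = 645 − 159.203 × 2.8074 = 198.061 ms
Then RT(20) = 198.061 + 159.203 × log₂ 20 = 198.061 + 159.203 × 4.3219 ≈ 886.124 ms.

886.1 ms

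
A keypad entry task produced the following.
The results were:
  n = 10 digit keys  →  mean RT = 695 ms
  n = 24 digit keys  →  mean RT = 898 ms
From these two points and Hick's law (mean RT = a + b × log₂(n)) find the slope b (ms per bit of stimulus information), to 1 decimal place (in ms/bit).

Slope: b = (898 − 695) / (log₂ 24 − log₂ 10) = 203/1.2630 = 160.724 ms/bit.

160.7 ms/bit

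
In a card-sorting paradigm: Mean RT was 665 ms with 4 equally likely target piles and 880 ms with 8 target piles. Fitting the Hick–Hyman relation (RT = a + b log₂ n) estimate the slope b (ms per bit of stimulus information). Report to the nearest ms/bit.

b = (RT₂ − RT₁)/(log₂ n₂ − log₂ n₁) = (880 − 665)/(3 − 2) = 215 ms/bit.

215 ms/bit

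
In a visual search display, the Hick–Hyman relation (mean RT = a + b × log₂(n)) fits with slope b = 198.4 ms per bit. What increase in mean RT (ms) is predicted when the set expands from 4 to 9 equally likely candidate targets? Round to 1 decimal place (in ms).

232.1 ms

The intercept a cancels: ΔRT = b·(log₂ n₂ − log₂ n₁) = b·log₂(n₂/n₁).
log₂(9) − log₂(4) = 3.1699 − 2 = 1.1699.
ΔRT = 198.4 × 1.1699 = 232.113 ms.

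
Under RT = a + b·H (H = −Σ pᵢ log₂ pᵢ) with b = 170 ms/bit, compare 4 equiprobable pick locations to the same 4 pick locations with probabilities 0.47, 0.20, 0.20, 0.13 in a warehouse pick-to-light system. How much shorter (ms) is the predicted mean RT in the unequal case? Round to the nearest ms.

30 ms

The RT saving is b·ΔH. Equiprobable H₀ = log₂(4) = 2.0000 bits; with the given probabilities H = 1.8234 bits.
b·(H₀ − H) = 170 × (2.0000 − 1.8234) = 30.03 ms.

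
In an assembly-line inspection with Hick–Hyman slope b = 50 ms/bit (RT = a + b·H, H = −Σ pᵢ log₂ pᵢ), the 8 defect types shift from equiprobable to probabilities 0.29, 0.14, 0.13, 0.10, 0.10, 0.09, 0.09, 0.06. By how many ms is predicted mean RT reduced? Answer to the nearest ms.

The RT saving is b·ΔH. Equiprobable H₀ = log₂(8) = 3.0000 bits; with the given probabilities H = 2.8309 bits.
b·(H₀ − H) = 50 × (3.0000 − 2.8309) = 8.46 ms.

8 ms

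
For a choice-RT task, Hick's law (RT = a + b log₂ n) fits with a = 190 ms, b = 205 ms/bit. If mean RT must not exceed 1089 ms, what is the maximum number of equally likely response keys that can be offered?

20

Information budget: (1089 − 190)/205 = 4.3854 bits, so n ≤ 2^4.3854 = 20.899 → at most 20.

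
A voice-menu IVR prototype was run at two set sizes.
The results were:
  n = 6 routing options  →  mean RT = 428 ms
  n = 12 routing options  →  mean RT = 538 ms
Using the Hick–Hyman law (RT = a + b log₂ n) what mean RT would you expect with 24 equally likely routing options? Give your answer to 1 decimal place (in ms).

648.0 ms

RT is linear in log₂ n, so two points fix the line:
  b = (538 − 428) / (log₂ 12 − log₂ 6) = 110 / (3.5850 − 2.5850) = 110.000 ms/bit
  a = 428 − 110.000 × 2.5850 = 143.654 ms
Then RT(24) = 143.654 + 110.000 × log₂ 24 = 143.654 + 110.000 × 4.5850 ≈ 648.000 ms.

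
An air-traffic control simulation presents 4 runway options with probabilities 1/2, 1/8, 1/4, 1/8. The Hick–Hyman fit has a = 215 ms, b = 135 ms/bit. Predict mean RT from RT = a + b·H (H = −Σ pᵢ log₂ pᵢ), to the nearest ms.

451 ms

H = −Σ pᵢ log₂ pᵢ = 0.5·1 + 0.125·3 + 0.25·2 + 0.125·3 = 1.750 bits.
RT = 215 + 135 × 1.750 = 451.25 ms.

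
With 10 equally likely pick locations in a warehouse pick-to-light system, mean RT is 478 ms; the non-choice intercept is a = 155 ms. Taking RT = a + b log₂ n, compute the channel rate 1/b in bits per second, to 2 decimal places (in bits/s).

b = (478 − 155)/log₂ 10 = 323/3.3219 = 97.233 ms per bit = 0.09723 s/bit; the reciprocal is 10.285 bits/s.

10.28 bits/s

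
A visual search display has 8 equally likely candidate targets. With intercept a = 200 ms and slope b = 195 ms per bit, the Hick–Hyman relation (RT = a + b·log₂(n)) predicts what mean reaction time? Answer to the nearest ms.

log₂(8) = 3 bits, so RT = 200 + 195 × 3 ≈ 785.000 ms.

785 ms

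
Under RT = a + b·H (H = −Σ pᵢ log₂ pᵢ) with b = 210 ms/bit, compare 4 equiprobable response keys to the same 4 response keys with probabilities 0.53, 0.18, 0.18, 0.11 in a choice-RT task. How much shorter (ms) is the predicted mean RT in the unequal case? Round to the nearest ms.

57 ms

The RT saving is b·ΔH. Equiprobable H₀ = log₂(4) = 2.0000 bits; with the given probabilities H = 1.7263 bits.
b·(H₀ − H) = 210 × (2.0000 − 1.7263) = 57.47 ms.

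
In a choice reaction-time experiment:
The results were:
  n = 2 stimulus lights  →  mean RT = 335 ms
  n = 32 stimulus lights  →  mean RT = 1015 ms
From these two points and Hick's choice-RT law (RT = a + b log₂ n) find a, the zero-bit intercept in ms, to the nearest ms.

The slope on a log₂ axis is (1015 − 335) / (5 − 1) = 170 ms/bit.
a = RT₁ − b·log₂ n₁ = 335 − 170 × 1 = 165.000 ms.

165 ms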